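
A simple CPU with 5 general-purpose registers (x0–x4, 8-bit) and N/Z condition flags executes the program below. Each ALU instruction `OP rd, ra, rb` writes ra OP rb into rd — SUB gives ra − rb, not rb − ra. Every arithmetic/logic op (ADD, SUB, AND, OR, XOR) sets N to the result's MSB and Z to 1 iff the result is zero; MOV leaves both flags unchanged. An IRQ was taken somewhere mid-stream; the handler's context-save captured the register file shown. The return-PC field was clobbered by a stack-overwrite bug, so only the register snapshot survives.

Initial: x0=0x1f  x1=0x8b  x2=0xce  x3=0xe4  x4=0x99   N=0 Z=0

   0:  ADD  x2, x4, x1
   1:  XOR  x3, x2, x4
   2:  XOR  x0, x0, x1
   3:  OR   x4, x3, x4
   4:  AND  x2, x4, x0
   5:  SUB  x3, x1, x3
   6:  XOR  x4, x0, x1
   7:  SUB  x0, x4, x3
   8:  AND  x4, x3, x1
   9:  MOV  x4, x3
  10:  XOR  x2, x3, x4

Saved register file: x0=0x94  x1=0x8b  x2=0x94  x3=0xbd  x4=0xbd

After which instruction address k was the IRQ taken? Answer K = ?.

after  0: x0=0x1f x1=0x8b x2=0x24 x3=0xe4 x4=0x99  N=0 Z=0
after  1: x0=0x1f x1=0x8b x2=0x24 x3=0xbd x4=0x99  N=1 Z=0
after  2: x0=0x94 x1=0x8b x2=0x24 x3=0xbd x4=0x99  N=1 Z=0
after  3: x0=0x94 x1=0x8b x2=0x24 x3=0xbd x4=0xbd  N=1 Z=0
after  4: x0=0x94 x1=0x8b x2=0x94 x3=0xbd x4=0xbd  N=1 Z=0
-- IRQ taken; context saved, return-PC = 5 --

K = 4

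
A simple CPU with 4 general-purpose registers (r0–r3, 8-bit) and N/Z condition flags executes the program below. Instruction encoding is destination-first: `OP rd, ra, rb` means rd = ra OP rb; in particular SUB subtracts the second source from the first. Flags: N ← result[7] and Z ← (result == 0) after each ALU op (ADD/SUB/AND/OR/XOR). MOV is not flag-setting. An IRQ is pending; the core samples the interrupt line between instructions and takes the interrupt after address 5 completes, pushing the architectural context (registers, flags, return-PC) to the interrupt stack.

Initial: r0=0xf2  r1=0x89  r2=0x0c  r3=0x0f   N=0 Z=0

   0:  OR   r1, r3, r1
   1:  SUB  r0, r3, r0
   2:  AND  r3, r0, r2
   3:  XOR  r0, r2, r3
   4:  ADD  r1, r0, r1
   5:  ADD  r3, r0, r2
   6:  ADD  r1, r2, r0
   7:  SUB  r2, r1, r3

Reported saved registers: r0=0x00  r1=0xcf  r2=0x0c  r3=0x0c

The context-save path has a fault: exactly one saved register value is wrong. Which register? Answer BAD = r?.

after  0: r0=0xf2 r1=0x8f r2=0x0c r3=0x0f  N=1 Z=0
after  1: r0=0x1d r1=0x8f r2=0x0c r3=0x0f  N=0 Z=0
after  2: r0=0x1d r1=0x8f r2=0x0c r3=0x0c  N=0 Z=0
after  3: r0=0x00 r1=0x8f r2=0x0c r3=0x0c  N=0 Z=1
after  4: r0=0x00 r1=0x8f r2=0x0c r3=0x0c  N=1 Z=0
after  5: r0=0x00 r1=0x8f r2=0x0c r3=0x0c  N=0 Z=0
-- IRQ taken; context saved, return-PC = 6 --
mismatch: r1: reported 0xcf vs actual 0x8f

BAD = r1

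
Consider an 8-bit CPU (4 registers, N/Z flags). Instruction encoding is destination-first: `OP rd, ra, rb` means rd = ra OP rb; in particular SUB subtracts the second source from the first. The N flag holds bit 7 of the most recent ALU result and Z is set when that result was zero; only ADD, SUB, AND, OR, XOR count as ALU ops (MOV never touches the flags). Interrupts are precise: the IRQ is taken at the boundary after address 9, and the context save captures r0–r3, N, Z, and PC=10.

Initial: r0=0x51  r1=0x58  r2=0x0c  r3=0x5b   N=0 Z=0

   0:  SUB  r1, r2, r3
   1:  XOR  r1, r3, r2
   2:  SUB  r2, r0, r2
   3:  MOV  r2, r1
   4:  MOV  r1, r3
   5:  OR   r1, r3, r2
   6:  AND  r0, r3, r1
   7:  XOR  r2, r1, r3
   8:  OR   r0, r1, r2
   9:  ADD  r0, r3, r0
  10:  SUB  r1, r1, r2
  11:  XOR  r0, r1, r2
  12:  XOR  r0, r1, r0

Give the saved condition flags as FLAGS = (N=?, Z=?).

after  0: r0=0x51 r1=0xb1 r2=0x0c r3=0x5b  N=1 Z=0
after  1: r0=0x51 r1=0x57 r2=0x0c r3=0x5b  N=0 Z=0
after  2: r0=0x51 r1=0x57 r2=0x45 r3=0x5b  N=0 Z=0
after  3: r0=0x51 r1=0x57 r2=0x57 r3=0x5b  N=0 Z=0
after  4: r0=0x51 r1=0x5b r2=0x57 r3=0x5b  N=0 Z=0
after  5: r0=0x51 r1=0x5f r2=0x57 r3=0x5b  N=0 Z=0
after  6: r0=0x5b r1=0x5f r2=0x57 r3=0x5b  N=0 Z=0
after  7: r0=0x5b r1=0x5f r2=0x04 r3=0x5b  N=0 Z=0
after  8: r0=0x5f r1=0x5f r2=0x04 r3=0x5b  N=0 Z=0
after  9: r0=0xba r1=0x5f r2=0x04 r3=0x5b  N=1 Z=0
-- IRQ taken; context saved, return-PC = 10 --

FLAGS = (N=1, Z=0)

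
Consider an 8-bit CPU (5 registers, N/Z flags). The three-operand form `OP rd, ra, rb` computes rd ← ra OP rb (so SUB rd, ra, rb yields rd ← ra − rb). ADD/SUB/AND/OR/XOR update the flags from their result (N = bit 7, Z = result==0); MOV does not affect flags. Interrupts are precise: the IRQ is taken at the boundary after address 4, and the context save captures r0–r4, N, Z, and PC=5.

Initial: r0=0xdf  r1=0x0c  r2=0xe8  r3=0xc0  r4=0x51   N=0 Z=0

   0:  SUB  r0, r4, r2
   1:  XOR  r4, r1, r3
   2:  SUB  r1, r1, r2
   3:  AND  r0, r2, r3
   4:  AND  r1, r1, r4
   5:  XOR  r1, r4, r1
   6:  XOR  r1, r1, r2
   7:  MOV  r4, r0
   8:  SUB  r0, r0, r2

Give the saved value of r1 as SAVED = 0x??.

SAVED = 0x04

after  0: r0=0x69 r1=0x0c r2=0xe8 r3=0xc0 r4=0x51  N=0 Z=0
after  1: r0=0x69 r1=0x0c r2=0xe8 r3=0xc0 r4=0xcc  N=1 Z=0
after  2: r0=0x69 r1=0x24 r2=0xe8 r3=0xc0 r4=0xcc  N=0 Z=0
after  3: r0=0xc0 r1=0x24 r2=0xe8 r3=0xc0 r4=0xcc  N=1 Z=0
after  4: r0=0xc0 r1=0x04 r2=0xe8 r3=0xc0 r4=0xcc  N=0 Z=0
-- IRQ taken; context saved, return-PC = 5 --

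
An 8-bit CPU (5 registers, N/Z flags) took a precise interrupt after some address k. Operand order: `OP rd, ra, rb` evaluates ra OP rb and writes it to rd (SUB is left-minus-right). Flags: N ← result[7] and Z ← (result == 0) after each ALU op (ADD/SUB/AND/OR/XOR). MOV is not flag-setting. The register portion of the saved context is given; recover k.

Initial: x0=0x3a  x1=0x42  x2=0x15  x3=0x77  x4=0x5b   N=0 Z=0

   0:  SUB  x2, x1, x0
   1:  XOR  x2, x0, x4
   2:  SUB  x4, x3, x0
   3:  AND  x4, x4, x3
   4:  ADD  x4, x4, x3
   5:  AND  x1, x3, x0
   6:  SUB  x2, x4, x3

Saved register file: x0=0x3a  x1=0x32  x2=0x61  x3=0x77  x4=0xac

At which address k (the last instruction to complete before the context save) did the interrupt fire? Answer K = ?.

K = 5

after  0: x0=0x3a x1=0x42 x2=0x08 x3=0x77 x4=0x5b  N=0 Z=0
after  1: x0=0x3a x1=0x42 x2=0x61 x3=0x77 x4=0x5b  N=0 Z=0
after  2: x0=0x3a x1=0x42 x2=0x61 x3=0x77 x4=0x3d  N=0 Z=0
after  3: x0=0x3a x1=0x42 x2=0x61 x3=0x77 x4=0x35  N=0 Z=0
after  4: x0=0x3a x1=0x42 x2=0x61 x3=0x77 x4=0xac  N=1 Z=0
after  5: x0=0x3a x1=0x32 x2=0x61 x3=0x77 x4=0xac  N=0 Z=0
-- IRQ taken; context saved, return-PC = 6 --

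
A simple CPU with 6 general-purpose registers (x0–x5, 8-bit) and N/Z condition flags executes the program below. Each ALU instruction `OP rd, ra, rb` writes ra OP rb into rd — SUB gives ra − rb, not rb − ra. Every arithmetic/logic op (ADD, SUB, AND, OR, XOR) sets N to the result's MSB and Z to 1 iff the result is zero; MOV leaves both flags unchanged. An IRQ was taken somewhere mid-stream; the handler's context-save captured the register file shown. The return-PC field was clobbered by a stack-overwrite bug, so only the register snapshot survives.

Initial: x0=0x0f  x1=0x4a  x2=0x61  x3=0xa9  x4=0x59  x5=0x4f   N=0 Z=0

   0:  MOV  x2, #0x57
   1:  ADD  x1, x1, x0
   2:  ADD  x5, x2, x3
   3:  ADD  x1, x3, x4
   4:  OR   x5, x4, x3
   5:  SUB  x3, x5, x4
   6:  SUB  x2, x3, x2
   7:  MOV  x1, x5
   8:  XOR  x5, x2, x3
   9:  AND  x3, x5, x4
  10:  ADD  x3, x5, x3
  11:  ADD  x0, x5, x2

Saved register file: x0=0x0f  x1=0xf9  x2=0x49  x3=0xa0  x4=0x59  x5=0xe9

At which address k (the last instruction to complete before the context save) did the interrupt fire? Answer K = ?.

K = 8

after  0: x0=0x0f x1=0x4a x2=0x57 x3=0xa9 x4=0x59 x5=0x4f  N=0 Z=0
after  1: x0=0x0f x1=0x59 x2=0x57 x3=0xa9 x4=0x59 x5=0x4f  N=0 Z=0
after  2: x0=0x0f x1=0x59 x2=0x57 x3=0xa9 x4=0x59 x5=0x00  N=0 Z=1
after  3: x0=0x0f x1=0x02 x2=0x57 x3=0xa9 x4=0x59 x5=0x00  N=0 Z=0
after  4: x0=0x0f x1=0x02 x2=0x57 x3=0xa9 x4=0x59 x5=0xf9  N=1 Z=0
after  5: x0=0x0f x1=0x02 x2=0x57 x3=0xa0 x4=0x59 x5=0xf9  N=1 Z=0
after  6: x0=0x0f x1=0x02 x2=0x49 x3=0xa0 x4=0x59 x5=0xf9  N=0 Z=0
after  7: x0=0x0f x1=0xf9 x2=0x49 x3=0xa0 x4=0x59 x5=0xf9  N=0 Z=0
after  8: x0=0x0f x1=0xf9 x2=0x49 x3=0xa0 x4=0x59 x5=0xe9  N=1 Z=0
-- IRQ taken; context saved, return-PC = 9 --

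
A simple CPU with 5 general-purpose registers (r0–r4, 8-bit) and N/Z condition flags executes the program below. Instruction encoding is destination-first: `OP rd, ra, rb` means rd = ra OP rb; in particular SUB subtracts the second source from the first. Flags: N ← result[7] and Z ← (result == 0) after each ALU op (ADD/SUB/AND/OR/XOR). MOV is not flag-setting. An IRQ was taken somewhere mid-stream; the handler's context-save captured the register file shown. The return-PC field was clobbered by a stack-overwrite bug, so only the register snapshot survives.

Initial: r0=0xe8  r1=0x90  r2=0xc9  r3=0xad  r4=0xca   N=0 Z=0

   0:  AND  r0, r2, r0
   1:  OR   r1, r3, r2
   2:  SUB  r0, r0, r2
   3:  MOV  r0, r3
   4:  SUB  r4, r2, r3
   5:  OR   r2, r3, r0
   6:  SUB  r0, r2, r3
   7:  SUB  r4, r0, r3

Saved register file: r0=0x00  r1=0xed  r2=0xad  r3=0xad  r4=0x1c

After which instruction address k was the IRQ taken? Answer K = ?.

after  0: r0=0xc8 r1=0x90 r2=0xc9 r3=0xad r4=0xca  N=1 Z=0
after  1: r0=0xc8 r1=0xed r2=0xc9 r3=0xad r4=0xca  N=1 Z=0
after  2: r0=0xff r1=0xed r2=0xc9 r3=0xad r4=0xca  N=1 Z=0
after  3: r0=0xad r1=0xed r2=0xc9 r3=0xad r4=0xca  N=1 Z=0
after  4: r0=0xad r1=0xed r2=0xc9 r3=0xad r4=0x1c  N=0 Z=0
after  5: r0=0xad r1=0xed r2=0xad r3=0xad r4=0x1c  N=1 Z=0
after  6: r0=0x00 r1=0xed r2=0xad r3=0xad r4=0x1c  N=0 Z=1
-- IRQ taken; context saved, return-PC = 7 --

K = 6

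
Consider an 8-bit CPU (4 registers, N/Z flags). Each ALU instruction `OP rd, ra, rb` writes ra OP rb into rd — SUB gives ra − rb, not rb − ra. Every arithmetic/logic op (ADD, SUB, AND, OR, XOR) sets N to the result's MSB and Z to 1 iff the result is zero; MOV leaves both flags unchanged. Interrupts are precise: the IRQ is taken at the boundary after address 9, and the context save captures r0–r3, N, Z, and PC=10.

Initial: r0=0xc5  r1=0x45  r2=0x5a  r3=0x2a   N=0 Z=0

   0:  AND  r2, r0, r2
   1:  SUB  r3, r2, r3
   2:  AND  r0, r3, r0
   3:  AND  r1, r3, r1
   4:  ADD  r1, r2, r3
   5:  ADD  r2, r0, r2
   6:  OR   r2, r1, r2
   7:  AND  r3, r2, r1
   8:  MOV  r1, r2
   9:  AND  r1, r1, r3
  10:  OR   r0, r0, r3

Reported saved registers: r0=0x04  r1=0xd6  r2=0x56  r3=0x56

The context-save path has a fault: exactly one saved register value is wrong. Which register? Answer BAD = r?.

after  0: r0=0xc5 r1=0x45 r2=0x40 r3=0x2a  N=0 Z=0
after  1: r0=0xc5 r1=0x45 r2=0x40 r3=0x16  N=0 Z=0
after  2: r0=0x04 r1=0x45 r2=0x40 r3=0x16  N=0 Z=0
after  3: r0=0x04 r1=0x04 r2=0x40 r3=0x16  N=0 Z=0
after  4: r0=0x04 r1=0x56 r2=0x40 r3=0x16  N=0 Z=0
after  5: r0=0x04 r1=0x56 r2=0x44 r3=0x16  N=0 Z=0
after  6: r0=0x04 r1=0x56 r2=0x56 r3=0x16  N=0 Z=0
after  7: r0=0x04 r1=0x56 r2=0x56 r3=0x56  N=0 Z=0
after  8: r0=0x04 r1=0x56 r2=0x56 r3=0x56  N=0 Z=0
after  9: r0=0x04 r1=0x56 r2=0x56 r3=0x56  N=0 Z=0
-- IRQ taken; context saved, return-PC = 10 --
mismatch: r1: reported 0xd6 vs actual 0x56

BAD = r1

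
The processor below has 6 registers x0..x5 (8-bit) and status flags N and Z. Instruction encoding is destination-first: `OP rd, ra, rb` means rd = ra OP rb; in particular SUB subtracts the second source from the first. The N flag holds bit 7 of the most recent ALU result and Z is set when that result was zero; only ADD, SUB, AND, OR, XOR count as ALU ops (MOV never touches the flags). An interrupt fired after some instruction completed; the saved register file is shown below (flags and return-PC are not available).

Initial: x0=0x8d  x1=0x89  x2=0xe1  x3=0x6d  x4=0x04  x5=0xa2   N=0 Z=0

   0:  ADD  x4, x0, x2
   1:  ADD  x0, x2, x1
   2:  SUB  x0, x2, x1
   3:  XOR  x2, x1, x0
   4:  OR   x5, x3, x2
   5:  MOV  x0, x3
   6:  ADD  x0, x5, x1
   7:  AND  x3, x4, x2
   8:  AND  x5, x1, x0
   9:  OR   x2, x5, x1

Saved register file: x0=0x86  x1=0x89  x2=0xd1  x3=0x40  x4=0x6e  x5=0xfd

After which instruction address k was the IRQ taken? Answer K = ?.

K = 7

after  0: x0=0x8d x1=0x89 x2=0xe1 x3=0x6d x4=0x6e x5=0xa2  N=0 Z=0
after  1: x0=0x6a x1=0x89 x2=0xe1 x3=0x6d x4=0x6e x5=0xa2  N=0 Z=0
after  2: x0=0x58 x1=0x89 x2=0xe1 x3=0x6d x4=0x6e x5=0xa2  N=0 Z=0
after  3: x0=0x58 x1=0x89 x2=0xd1 x3=0x6d x4=0x6e x5=0xa2  N=1 Z=0
after  4: x0=0x58 x1=0x89 x2=0xd1 x3=0x6d x4=0x6e x5=0xfd  N=1 Z=0
after  5: x0=0x6d x1=0x89 x2=0xd1 x3=0x6d x4=0x6e x5=0xfd  N=1 Z=0
after  6: x0=0x86 x1=0x89 x2=0xd1 x3=0x6d x4=0x6e x5=0xfd  N=1 Z=0
after  7: x0=0x86 x1=0x89 x2=0xd1 x3=0x40 x4=0x6e x5=0xfd  N=0 Z=0
-- IRQ taken; context saved, return-PC = 8 --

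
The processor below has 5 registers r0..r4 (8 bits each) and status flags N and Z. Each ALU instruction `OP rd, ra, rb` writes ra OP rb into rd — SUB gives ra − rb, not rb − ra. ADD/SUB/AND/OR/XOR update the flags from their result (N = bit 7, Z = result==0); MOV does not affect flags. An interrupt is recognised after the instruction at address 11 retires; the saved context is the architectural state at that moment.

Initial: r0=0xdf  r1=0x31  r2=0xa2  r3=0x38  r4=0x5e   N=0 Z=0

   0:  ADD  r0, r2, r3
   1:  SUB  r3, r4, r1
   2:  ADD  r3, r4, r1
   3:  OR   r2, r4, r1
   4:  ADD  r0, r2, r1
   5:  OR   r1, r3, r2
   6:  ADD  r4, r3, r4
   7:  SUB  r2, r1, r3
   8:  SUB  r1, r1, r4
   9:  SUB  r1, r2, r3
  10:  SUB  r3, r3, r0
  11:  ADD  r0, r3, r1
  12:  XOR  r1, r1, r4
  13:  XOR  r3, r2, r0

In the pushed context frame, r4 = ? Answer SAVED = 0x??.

after  0: r0=0xda r1=0x31 r2=0xa2 r3=0x38 r4=0x5e  N=1 Z=0
after  1: r0=0xda r1=0x31 r2=0xa2 r3=0x2d r4=0x5e  N=0 Z=0
after  2: r0=0xda r1=0x31 r2=0xa2 r3=0x8f r4=0x5e  N=1 Z=0
after  3: r0=0xda r1=0x31 r2=0x7f r3=0x8f r4=0x5e  N=0 Z=0
after  4: r0=0xb0 r1=0x31 r2=0x7f r3=0x8f r4=0x5e  N=1 Z=0
after  5: r0=0xb0 r1=0xff r2=0x7f r3=0x8f r4=0x5e  N=1 Z=0
after  6: r0=0xb0 r1=0xff r2=0x7f r3=0x8f r4=0xed  N=1 Z=0
after  7: r0=0xb0 r1=0xff r2=0x70 r3=0x8f r4=0xed  N=0 Z=0
after  8: r0=0xb0 r1=0x12 r2=0x70 r3=0x8f r4=0xed  N=0 Z=0
after  9: r0=0xb0 r1=0xe1 r2=0x70 r3=0x8f r4=0xed  N=1 Z=0
after 10: r0=0xb0 r1=0xe1 r2=0x70 r3=0xdf r4=0xed  N=1 Z=0
after 11: r0=0xc0 r1=0xe1 r2=0x70 r3=0xdf r4=0xed  N=1 Z=0
-- IRQ taken; context saved, return-PC = 12 --

SAVED = 0xed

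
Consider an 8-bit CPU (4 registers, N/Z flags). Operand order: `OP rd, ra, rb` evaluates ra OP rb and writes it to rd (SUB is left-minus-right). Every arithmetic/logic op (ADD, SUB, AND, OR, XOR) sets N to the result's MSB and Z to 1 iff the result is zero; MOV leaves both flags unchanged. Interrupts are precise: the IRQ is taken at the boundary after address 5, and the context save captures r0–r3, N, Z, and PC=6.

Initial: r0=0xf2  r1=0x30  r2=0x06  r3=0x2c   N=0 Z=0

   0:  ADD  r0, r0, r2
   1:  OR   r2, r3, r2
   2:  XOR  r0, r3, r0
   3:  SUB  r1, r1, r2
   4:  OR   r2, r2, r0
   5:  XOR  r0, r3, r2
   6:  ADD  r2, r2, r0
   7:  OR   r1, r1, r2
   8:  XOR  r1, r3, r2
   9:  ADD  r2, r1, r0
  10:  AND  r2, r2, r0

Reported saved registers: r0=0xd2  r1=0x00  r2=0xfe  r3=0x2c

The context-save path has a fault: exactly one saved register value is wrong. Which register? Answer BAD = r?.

after  0: r0=0xf8 r1=0x30 r2=0x06 r3=0x2c  N=1 Z=0
after  1: r0=0xf8 r1=0x30 r2=0x2e r3=0x2c  N=0 Z=0
after  2: r0=0xd4 r1=0x30 r2=0x2e r3=0x2c  N=1 Z=0
after  3: r0=0xd4 r1=0x02 r2=0x2e r3=0x2c  N=0 Z=0
after  4: r0=0xd4 r1=0x02 r2=0xfe r3=0x2c  N=1 Z=0
after  5: r0=0xd2 r1=0x02 r2=0xfe r3=0x2c  N=1 Z=0
-- IRQ taken; context saved, return-PC = 6 --
mismatch: r1: reported 0x00 vs actual 0x02

BAD = r1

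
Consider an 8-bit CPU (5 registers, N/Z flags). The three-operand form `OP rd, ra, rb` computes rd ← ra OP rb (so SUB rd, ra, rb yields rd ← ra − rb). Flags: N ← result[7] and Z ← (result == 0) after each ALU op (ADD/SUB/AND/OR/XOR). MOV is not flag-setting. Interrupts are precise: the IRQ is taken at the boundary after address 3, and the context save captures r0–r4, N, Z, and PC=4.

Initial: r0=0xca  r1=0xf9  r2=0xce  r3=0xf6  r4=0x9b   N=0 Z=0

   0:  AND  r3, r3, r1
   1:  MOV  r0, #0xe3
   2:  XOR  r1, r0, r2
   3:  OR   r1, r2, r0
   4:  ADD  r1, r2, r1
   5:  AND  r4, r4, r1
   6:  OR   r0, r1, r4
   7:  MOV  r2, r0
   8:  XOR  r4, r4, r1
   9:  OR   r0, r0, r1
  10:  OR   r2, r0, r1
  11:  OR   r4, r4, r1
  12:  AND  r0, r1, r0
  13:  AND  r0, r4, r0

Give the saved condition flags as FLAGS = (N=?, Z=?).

after  0: r0=0xca r1=0xf9 r2=0xce r3=0xf0 r4=0x9b  N=1 Z=0
after  1: r0=0xe3 r1=0xf9 r2=0xce r3=0xf0 r4=0x9b  N=1 Z=0
after  2: r0=0xe3 r1=0x2d r2=0xce r3=0xf0 r4=0x9b  N=0 Z=0
after  3: r0=0xe3 r1=0xef r2=0xce r3=0xf0 r4=0x9b  N=1 Z=0
-- IRQ taken; context saved, return-PC = 4 --

FLAGS = (N=1, Z=0)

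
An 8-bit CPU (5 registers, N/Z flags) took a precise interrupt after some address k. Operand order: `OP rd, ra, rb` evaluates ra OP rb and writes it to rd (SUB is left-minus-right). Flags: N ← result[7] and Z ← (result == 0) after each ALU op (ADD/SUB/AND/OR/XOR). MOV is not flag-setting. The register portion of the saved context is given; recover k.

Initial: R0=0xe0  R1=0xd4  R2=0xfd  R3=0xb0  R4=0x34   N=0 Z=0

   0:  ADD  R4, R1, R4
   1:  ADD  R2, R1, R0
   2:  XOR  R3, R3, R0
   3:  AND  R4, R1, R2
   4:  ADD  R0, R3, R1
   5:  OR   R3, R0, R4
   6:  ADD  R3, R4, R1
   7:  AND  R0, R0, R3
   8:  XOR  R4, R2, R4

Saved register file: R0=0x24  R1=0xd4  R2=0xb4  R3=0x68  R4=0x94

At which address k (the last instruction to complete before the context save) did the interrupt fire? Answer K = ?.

after  0: R0=0xe0 R1=0xd4 R2=0xfd R3=0xb0 R4=0x08  N=0 Z=0
after  1: R0=0xe0 R1=0xd4 R2=0xb4 R3=0xb0 R4=0x08  N=1 Z=0
after  2: R0=0xe0 R1=0xd4 R2=0xb4 R3=0x50 R4=0x08  N=0 Z=0
after  3: R0=0xe0 R1=0xd4 R2=0xb4 R3=0x50 R4=0x94  N=1 Z=0
after  4: R0=0x24 R1=0xd4 R2=0xb4 R3=0x50 R4=0x94  N=0 Z=0
after  5: R0=0x24 R1=0xd4 R2=0xb4 R3=0xb4 R4=0x94  N=1 Z=0
after  6: R0=0x24 R1=0xd4 R2=0xb4 R3=0x68 R4=0x94  N=0 Z=0
-- IRQ taken; context saved, return-PC = 7 --

K = 6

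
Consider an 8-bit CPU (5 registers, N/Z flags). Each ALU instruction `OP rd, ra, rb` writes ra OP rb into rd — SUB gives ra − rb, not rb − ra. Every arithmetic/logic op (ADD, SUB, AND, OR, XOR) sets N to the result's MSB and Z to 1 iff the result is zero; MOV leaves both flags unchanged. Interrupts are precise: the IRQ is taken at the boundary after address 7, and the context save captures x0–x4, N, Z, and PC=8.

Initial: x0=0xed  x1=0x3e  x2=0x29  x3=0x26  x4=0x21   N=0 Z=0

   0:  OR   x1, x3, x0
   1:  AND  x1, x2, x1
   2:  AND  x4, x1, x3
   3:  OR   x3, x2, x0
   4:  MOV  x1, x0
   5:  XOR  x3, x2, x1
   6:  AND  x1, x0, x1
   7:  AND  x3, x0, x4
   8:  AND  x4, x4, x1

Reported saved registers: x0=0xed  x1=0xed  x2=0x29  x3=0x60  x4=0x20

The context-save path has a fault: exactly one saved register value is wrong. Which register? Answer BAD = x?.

BAD = x3

after  0: x0=0xed x1=0xef x2=0x29 x3=0x26 x4=0x21  N=1 Z=0
after  1: x0=0xed x1=0x29 x2=0x29 x3=0x26 x4=0x21  N=0 Z=0
after  2: x0=0xed x1=0x29 x2=0x29 x3=0x26 x4=0x20  N=0 Z=0
after  3: x0=0xed x1=0x29 x2=0x29 x3=0xed x4=0x20  N=1 Z=0
after  4: x0=0xed x1=0xed x2=0x29 x3=0xed x4=0x20  N=1 Z=0
after  5: x0=0xed x1=0xed x2=0x29 x3=0xc4 x4=0x20  N=1 Z=0
after  6: x0=0xed x1=0xed x2=0x29 x3=0xc4 x4=0x20  N=1 Z=0
after  7: x0=0xed x1=0xed x2=0x29 x3=0x20 x4=0x20  N=0 Z=0
-- IRQ taken; context saved, return-PC = 8 --
mismatch: x3: reported 0x60 vs actual 0x20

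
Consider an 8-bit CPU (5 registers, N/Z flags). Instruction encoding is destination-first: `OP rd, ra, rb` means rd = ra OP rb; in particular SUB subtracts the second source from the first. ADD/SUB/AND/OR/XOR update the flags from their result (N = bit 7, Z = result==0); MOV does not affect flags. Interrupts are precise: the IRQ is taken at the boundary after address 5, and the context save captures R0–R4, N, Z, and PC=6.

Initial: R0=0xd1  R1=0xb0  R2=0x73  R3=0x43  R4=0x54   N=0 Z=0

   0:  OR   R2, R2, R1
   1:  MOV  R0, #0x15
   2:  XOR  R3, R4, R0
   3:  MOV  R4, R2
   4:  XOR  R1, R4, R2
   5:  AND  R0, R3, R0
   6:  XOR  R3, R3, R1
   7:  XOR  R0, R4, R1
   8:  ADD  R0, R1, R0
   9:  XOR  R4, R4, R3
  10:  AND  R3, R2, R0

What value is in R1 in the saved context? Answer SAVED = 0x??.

SAVED = 0x00

after  0: R0=0xd1 R1=0xb0 R2=0xf3 R3=0x43 R4=0x54  N=1 Z=0
after  1: R0=0x15 R1=0xb0 R2=0xf3 R3=0x43 R4=0x54  N=1 Z=0
after  2: R0=0x15 R1=0xb0 R2=0xf3 R3=0x41 R4=0x54  N=0 Z=0
after  3: R0=0x15 R1=0xb0 R2=0xf3 R3=0x41 R4=0xf3  N=0 Z=0
after  4: R0=0x15 R1=0x00 R2=0xf3 R3=0x41 R4=0xf3  N=0 Z=1
after  5: R0=0x01 R1=0x00 R2=0xf3 R3=0x41 R4=0xf3  N=0 Z=0
-- IRQ taken; context saved, return-PC = 6 --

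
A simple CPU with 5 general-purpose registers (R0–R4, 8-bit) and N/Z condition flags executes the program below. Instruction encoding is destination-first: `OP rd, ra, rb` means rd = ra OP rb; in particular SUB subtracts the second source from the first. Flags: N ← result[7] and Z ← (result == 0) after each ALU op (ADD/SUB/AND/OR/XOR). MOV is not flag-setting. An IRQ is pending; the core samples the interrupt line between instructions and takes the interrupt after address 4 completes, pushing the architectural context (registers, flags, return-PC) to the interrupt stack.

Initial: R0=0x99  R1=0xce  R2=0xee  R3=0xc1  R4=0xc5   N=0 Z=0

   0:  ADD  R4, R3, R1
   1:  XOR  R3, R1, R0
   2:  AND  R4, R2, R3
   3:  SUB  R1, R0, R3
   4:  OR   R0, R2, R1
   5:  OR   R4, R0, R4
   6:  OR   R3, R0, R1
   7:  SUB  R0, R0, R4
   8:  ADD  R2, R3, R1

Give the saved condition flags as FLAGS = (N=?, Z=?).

after  0: R0=0x99 R1=0xce R2=0xee R3=0xc1 R4=0x8f  N=1 Z=0
after  1: R0=0x99 R1=0xce R2=0xee R3=0x57 R4=0x8f  N=0 Z=0
after  2: R0=0x99 R1=0xce R2=0xee R3=0x57 R4=0x46  N=0 Z=0
after  3: R0=0x99 R1=0x42 R2=0xee R3=0x57 R4=0x46  N=0 Z=0
after  4: R0=0xee R1=0x42 R2=0xee R3=0x57 R4=0x46  N=1 Z=0
-- IRQ taken; context saved, return-PC = 5 --

FLAGS = (N=1, Z=0)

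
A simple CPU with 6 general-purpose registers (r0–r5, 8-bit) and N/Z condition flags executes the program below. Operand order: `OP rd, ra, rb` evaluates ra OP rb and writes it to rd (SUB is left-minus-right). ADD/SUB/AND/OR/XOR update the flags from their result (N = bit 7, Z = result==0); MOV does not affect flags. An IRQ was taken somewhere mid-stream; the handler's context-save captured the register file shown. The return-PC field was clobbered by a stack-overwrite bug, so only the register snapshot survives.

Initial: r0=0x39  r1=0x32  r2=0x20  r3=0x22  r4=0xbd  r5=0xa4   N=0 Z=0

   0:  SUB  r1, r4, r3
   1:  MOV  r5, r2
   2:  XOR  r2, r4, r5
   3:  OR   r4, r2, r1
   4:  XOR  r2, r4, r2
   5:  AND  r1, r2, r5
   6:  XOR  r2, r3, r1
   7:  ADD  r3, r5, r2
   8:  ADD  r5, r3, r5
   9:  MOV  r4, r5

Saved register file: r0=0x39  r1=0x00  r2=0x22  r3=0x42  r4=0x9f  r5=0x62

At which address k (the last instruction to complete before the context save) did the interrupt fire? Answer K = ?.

K = 8

after  0: r0=0x39 r1=0x9b r2=0x20 r3=0x22 r4=0xbd r5=0xa4  N=1 Z=0
after  1: r0=0x39 r1=0x9b r2=0x20 r3=0x22 r4=0xbd r5=0x20  N=1 Z=0
after  2: r0=0x39 r1=0x9b r2=0x9d r3=0x22 r4=0xbd r5=0x20  N=1 Z=0
after  3: r0=0x39 r1=0x9b r2=0x9d r3=0x22 r4=0x9f r5=0x20  N=1 Z=0
after  4: r0=0x39 r1=0x9b r2=0x02 r3=0x22 r4=0x9f r5=0x20  N=0 Z=0
after  5: r0=0x39 r1=0x00 r2=0x02 r3=0x22 r4=0x9f r5=0x20  N=0 Z=1
after  6: r0=0x39 r1=0x00 r2=0x22 r3=0x22 r4=0x9f r5=0x20  N=0 Z=0
after  7: r0=0x39 r1=0x00 r2=0x22 r3=0x42 r4=0x9f r5=0x20  N=0 Z=0
after  8: r0=0x39 r1=0x00 r2=0x22 r3=0x42 r4=0x9f r5=0x62  N=0 Z=0
-- IRQ taken; context saved, return-PC = 9 --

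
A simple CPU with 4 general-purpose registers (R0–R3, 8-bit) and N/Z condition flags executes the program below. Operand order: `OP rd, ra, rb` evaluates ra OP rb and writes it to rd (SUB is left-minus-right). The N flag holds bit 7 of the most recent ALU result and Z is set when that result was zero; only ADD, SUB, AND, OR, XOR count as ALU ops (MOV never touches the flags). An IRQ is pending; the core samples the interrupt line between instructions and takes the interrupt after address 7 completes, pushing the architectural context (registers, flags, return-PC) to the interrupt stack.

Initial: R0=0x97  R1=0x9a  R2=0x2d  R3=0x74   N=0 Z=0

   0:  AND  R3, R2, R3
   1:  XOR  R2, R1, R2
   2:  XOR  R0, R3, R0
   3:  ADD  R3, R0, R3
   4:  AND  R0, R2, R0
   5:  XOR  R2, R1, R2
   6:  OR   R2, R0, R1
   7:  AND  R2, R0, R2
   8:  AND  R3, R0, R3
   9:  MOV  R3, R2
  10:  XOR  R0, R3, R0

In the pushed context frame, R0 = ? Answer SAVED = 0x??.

SAVED = 0xb3

after  0: R0=0x97 R1=0x9a R2=0x2d R3=0x24  N=0 Z=0
after  1: R0=0x97 R1=0x9a R2=0xb7 R3=0x24  N=1 Z=0
after  2: R0=0xb3 R1=0x9a R2=0xb7 R3=0x24  N=1 Z=0
after  3: R0=0xb3 R1=0x9a R2=0xb7 R3=0xd7  N=1 Z=0
after  4: R0=0xb3 R1=0x9a R2=0xb7 R3=0xd7  N=1 Z=0
after  5: R0=0xb3 R1=0x9a R2=0x2d R3=0xd7  N=0 Z=0
after  6: R0=0xb3 R1=0x9a R2=0xbb R3=0xd7  N=1 Z=0
after  7: R0=0xb3 R1=0x9a R2=0xb3 R3=0xd7  N=1 Z=0
-- IRQ taken; context saved, return-PC = 8 --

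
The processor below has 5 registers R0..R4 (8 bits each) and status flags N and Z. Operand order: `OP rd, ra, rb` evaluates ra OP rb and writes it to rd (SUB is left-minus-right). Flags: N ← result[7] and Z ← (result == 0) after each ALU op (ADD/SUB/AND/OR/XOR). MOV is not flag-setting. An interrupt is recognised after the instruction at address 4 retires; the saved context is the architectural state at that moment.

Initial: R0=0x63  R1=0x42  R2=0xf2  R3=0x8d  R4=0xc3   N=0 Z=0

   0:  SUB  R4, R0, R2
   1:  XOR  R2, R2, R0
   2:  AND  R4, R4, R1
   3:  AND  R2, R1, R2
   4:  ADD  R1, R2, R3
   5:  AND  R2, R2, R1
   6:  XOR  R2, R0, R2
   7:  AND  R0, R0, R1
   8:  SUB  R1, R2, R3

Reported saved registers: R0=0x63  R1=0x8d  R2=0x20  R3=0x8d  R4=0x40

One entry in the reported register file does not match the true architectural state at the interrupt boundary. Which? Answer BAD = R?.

after  0: R0=0x63 R1=0x42 R2=0xf2 R3=0x8d R4=0x71  N=0 Z=0
after  1: R0=0x63 R1=0x42 R2=0x91 R3=0x8d R4=0x71  N=1 Z=0
after  2: R0=0x63 R1=0x42 R2=0x91 R3=0x8d R4=0x40  N=0 Z=0
after  3: R0=0x63 R1=0x42 R2=0x00 R3=0x8d R4=0x40  N=0 Z=1
after  4: R0=0x63 R1=0x8d R2=0x00 R3=0x8d R4=0x40  N=1 Z=0
-- IRQ taken; context saved, return-PC = 5 --
mismatch: R2: reported 0x20 vs actual 0x00

BAD = R2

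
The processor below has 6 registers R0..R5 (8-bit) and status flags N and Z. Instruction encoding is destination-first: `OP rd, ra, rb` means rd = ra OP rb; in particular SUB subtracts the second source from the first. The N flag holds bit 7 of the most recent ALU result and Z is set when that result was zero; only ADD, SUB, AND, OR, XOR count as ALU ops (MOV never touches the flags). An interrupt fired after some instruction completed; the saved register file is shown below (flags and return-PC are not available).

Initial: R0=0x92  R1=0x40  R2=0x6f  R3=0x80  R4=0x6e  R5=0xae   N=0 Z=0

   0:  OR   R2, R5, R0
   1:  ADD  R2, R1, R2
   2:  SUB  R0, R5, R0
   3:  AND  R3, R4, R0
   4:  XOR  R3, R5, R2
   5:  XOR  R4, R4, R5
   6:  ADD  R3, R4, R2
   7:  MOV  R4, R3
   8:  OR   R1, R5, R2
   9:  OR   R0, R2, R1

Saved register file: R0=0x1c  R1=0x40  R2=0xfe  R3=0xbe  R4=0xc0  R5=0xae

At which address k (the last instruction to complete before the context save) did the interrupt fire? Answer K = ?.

after  0: R0=0x92 R1=0x40 R2=0xbe R3=0x80 R4=0x6e R5=0xae  N=1 Z=0
after  1: R0=0x92 R1=0x40 R2=0xfe R3=0x80 R4=0x6e R5=0xae  N=1 Z=0
after  2: R0=0x1c R1=0x40 R2=0xfe R3=0x80 R4=0x6e R5=0xae  N=0 Z=0
after  3: R0=0x1c R1=0x40 R2=0xfe R3=0x0c R4=0x6e R5=0xae  N=0 Z=0
after  4: R0=0x1c R1=0x40 R2=0xfe R3=0x50 R4=0x6e R5=0xae  N=0 Z=0
after  5: R0=0x1c R1=0x40 R2=0xfe R3=0x50 R4=0xc0 R5=0xae  N=1 Z=0
after  6: R0=0x1c R1=0x40 R2=0xfe R3=0xbe R4=0xc0 R5=0xae  N=1 Z=0
-- IRQ taken; context saved, return-PC = 7 --

K = 6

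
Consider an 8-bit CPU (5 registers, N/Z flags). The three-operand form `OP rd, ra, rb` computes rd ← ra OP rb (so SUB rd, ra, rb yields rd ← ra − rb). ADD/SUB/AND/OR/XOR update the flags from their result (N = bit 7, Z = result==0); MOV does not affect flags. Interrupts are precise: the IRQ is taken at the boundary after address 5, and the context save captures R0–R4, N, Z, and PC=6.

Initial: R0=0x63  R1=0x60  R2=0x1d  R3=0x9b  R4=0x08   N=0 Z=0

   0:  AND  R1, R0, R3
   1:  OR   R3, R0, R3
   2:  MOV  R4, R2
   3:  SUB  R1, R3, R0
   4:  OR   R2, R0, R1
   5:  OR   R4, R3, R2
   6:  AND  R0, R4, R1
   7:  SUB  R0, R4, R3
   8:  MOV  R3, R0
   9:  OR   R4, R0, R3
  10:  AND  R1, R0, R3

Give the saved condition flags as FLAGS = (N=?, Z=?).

FLAGS = (N=1, Z=0)

after  0: R0=0x63 R1=0x03 R2=0x1d R3=0x9b R4=0x08  N=0 Z=0
after  1: R0=0x63 R1=0x03 R2=0x1d R3=0xfb R4=0x08  N=1 Z=0
after  2: R0=0x63 R1=0x03 R2=0x1d R3=0xfb R4=0x1d  N=1 Z=0
after  3: R0=0x63 R1=0x98 R2=0x1d R3=0xfb R4=0x1d  N=1 Z=0
after  4: R0=0x63 R1=0x98 R2=0xfb R3=0xfb R4=0x1d  N=1 Z=0
after  5: R0=0x63 R1=0x98 R2=0xfb R3=0xfb R4=0xfb  N=1 Z=0
-- IRQ taken; context saved, return-PC = 6 --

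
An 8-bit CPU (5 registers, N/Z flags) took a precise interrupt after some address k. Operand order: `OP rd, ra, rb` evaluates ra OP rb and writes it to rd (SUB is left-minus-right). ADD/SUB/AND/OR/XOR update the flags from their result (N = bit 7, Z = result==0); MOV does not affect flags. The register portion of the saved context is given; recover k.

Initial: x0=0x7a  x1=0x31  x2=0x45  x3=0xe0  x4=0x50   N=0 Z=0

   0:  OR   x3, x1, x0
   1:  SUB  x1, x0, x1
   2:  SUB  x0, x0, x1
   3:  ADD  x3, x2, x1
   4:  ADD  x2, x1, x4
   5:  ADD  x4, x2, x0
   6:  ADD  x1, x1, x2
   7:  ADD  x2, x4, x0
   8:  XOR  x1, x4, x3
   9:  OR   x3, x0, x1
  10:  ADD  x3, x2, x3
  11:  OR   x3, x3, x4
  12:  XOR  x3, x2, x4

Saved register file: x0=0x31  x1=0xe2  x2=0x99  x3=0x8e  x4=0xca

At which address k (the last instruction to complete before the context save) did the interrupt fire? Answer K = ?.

K = 6

after  0: x0=0x7a x1=0x31 x2=0x45 x3=0x7b x4=0x50  N=0 Z=0
after  1: x0=0x7a x1=0x49 x2=0x45 x3=0x7b x4=0x50  N=0 Z=0
after  2: x0=0x31 x1=0x49 x2=0x45 x3=0x7b x4=0x50  N=0 Z=0
after  3: x0=0x31 x1=0x49 x2=0x45 x3=0x8e x4=0x50  N=1 Z=0
after  4: x0=0x31 x1=0x49 x2=0x99 x3=0x8e x4=0x50  N=1 Z=0
after  5: x0=0x31 x1=0x49 x2=0x99 x3=0x8e x4=0xca  N=1 Z=0
after  6: x0=0x31 x1=0xe2 x2=0x99 x3=0x8e x4=0xca  N=1 Z=0
-- IRQ taken; context saved, return-PC = 7 --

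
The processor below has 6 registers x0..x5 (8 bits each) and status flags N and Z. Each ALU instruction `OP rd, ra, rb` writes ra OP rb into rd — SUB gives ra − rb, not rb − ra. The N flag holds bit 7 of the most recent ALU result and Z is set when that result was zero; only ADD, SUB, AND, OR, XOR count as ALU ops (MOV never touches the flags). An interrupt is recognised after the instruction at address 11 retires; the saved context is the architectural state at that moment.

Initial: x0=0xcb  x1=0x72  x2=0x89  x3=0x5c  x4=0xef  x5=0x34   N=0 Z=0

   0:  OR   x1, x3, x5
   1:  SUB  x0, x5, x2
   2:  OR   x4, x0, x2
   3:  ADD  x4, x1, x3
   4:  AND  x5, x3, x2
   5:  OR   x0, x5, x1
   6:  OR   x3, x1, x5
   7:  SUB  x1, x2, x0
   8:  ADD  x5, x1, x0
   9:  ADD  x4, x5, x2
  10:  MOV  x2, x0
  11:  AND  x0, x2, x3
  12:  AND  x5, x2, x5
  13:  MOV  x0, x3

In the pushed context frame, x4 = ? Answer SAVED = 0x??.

SAVED = 0x12

after  0: x0=0xcb x1=0x7c x2=0x89 x3=0x5c x4=0xef x5=0x34  N=0 Z=0
after  1: x0=0xab x1=0x7c x2=0x89 x3=0x5c x4=0xef x5=0x34  N=1 Z=0
after  2: x0=0xab x1=0x7c x2=0x89 x3=0x5c x4=0xab x5=0x34  N=1 Z=0
after  3: x0=0xab x1=0x7c x2=0x89 x3=0x5c x4=0xd8 x5=0x34  N=1 Z=0
after  4: x0=0xab x1=0x7c x2=0x89 x3=0x5c x4=0xd8 x5=0x08  N=0 Z=0
after  5: x0=0x7c x1=0x7c x2=0x89 x3=0x5c x4=0xd8 x5=0x08  N=0 Z=0
after  6: x0=0x7c x1=0x7c x2=0x89 x3=0x7c x4=0xd8 x5=0x08  N=0 Z=0
after  7: x0=0x7c x1=0x0d x2=0x89 x3=0x7c x4=0xd8 x5=0x08  N=0 Z=0
after  8: x0=0x7c x1=0x0d x2=0x89 x3=0x7c x4=0xd8 x5=0x89  N=1 Z=0
after  9: x0=0x7c x1=0x0d x2=0x89 x3=0x7c x4=0x12 x5=0x89  N=0 Z=0
after 10: x0=0x7c x1=0x0d x2=0x7c x3=0x7c x4=0x12 x5=0x89  N=0 Z=0
after 11: x0=0x7c x1=0x0d x2=0x7c x3=0x7c x4=0x12 x5=0x89  N=0 Z=0
-- IRQ taken; context saved, return-PC = 12 --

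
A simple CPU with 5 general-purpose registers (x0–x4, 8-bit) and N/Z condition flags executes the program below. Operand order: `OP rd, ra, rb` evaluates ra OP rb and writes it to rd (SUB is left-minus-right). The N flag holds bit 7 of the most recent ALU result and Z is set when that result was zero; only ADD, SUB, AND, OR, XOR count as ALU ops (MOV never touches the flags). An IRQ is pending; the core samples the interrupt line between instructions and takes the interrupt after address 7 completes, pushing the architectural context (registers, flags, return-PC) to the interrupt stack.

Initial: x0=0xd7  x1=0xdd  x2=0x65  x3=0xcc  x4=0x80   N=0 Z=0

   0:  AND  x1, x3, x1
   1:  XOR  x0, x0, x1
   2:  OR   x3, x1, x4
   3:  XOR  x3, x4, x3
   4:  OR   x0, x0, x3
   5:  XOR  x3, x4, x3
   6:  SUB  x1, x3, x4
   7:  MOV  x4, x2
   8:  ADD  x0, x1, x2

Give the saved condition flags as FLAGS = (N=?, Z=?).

FLAGS = (N=0, Z=0)

after  0: x0=0xd7 x1=0xcc x2=0x65 x3=0xcc x4=0x80  N=1 Z=0
after  1: x0=0x1b x1=0xcc x2=0x65 x3=0xcc x4=0x80  N=0 Z=0
after  2: x0=0x1b x1=0xcc x2=0x65 x3=0xcc x4=0x80  N=1 Z=0
after  3: x0=0x1b x1=0xcc x2=0x65 x3=0x4c x4=0x80  N=0 Z=0
after  4: x0=0x5f x1=0xcc x2=0x65 x3=0x4c x4=0x80  N=0 Z=0
after  5: x0=0x5f x1=0xcc x2=0x65 x3=0xcc x4=0x80  N=1 Z=0
after  6: x0=0x5f x1=0x4c x2=0x65 x3=0xcc x4=0x80  N=0 Z=0
after  7: x0=0x5f x1=0x4c x2=0x65 x3=0xcc x4=0x65  N=0 Z=0
-- IRQ taken; context saved, return-PC = 8 --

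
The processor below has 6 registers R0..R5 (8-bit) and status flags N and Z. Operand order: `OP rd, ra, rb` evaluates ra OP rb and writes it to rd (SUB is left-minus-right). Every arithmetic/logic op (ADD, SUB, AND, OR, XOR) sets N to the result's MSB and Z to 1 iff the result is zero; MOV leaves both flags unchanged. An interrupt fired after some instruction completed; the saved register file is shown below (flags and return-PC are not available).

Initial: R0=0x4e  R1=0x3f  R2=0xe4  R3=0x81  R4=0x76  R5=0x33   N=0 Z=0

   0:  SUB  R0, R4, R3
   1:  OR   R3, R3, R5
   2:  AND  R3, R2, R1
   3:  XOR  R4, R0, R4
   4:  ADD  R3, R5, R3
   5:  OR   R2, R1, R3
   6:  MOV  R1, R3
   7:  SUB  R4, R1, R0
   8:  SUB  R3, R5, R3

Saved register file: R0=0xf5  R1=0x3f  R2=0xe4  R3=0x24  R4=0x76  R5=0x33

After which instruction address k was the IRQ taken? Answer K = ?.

K = 2

after  0: R0=0xf5 R1=0x3f R2=0xe4 R3=0x81 R4=0x76 R5=0x33  N=1 Z=0
after  1: R0=0xf5 R1=0x3f R2=0xe4 R3=0xb3 R4=0x76 R5=0x33  N=1 Z=0
after  2: R0=0xf5 R1=0x3f R2=0xe4 R3=0x24 R4=0x76 R5=0x33  N=0 Z=0
-- IRQ taken; context saved, return-PC = 3 --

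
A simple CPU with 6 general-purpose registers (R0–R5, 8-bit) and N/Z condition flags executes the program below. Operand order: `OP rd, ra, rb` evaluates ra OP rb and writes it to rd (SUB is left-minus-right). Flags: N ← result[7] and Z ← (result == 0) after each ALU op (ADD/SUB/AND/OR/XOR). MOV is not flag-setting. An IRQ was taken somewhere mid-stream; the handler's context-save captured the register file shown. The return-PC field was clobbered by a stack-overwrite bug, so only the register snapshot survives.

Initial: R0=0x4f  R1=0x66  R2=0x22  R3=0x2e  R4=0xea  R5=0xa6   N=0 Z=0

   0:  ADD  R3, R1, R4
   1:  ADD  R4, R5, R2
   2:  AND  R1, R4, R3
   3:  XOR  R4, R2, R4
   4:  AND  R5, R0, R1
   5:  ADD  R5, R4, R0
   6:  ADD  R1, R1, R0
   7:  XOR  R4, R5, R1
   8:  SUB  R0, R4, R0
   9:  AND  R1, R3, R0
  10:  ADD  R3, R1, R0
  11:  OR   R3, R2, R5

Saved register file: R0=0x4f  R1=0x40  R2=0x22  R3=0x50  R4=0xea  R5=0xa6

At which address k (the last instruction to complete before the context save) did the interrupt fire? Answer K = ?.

K = 3

after  0: R0=0x4f R1=0x66 R2=0x22 R3=0x50 R4=0xea R5=0xa6  N=0 Z=0
after  1: R0=0x4f R1=0x66 R2=0x22 R3=0x50 R4=0xc8 R5=0xa6  N=1 Z=0
after  2: R0=0x4f R1=0x40 R2=0x22 R3=0x50 R4=0xc8 R5=0xa6  N=0 Z=0
after  3: R0=0x4f R1=0x40 R2=0x22 R3=0x50 R4=0xea R5=0xa6  N=1 Z=0
-- IRQ taken; context saved, return-PC = 4 --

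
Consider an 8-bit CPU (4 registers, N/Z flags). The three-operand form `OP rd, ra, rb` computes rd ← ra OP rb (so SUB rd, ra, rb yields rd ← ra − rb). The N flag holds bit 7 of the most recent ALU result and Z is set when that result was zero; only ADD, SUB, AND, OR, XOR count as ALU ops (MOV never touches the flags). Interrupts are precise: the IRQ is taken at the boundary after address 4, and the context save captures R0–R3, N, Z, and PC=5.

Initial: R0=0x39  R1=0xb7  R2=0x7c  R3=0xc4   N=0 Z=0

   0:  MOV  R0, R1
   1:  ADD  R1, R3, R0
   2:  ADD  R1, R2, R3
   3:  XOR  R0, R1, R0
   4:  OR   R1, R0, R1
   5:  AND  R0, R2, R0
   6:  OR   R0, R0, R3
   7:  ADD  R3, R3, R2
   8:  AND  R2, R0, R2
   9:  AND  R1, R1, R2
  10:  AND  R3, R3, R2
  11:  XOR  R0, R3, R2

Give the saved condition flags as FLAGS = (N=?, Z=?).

FLAGS = (N=1, Z=0)

after  0: R0=0xb7 R1=0xb7 R2=0x7c R3=0xc4  N=0 Z=0
after  1: R0=0xb7 R1=0x7b R2=0x7c R3=0xc4  N=0 Z=0
after  2: R0=0xb7 R1=0x40 R2=0x7c R3=0xc4  N=0 Z=0
after  3: R0=0xf7 R1=0x40 R2=0x7c R3=0xc4  N=1 Z=0
after  4: R0=0xf7 R1=0xf7 R2=0x7c R3=0xc4  N=1 Z=0
-- IRQ taken; context saved, return-PC = 5 --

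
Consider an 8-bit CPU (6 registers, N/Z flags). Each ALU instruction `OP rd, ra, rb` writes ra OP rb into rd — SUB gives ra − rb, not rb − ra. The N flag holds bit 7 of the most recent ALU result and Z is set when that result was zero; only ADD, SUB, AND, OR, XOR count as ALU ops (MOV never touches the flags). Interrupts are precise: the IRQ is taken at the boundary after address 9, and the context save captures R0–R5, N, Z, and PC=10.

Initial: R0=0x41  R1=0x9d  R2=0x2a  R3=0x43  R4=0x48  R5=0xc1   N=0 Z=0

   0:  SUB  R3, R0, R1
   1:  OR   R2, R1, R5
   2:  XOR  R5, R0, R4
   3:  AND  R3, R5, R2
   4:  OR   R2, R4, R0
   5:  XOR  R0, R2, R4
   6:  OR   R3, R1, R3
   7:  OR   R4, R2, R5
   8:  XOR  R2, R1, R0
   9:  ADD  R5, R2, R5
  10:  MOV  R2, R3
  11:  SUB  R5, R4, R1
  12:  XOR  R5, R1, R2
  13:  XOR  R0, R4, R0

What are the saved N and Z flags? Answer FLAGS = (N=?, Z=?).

FLAGS = (N=1, Z=0)

after  0: R0=0x41 R1=0x9d R2=0x2a R3=0xa4 R4=0x48 R5=0xc1  N=1 Z=0
after  1: R0=0x41 R1=0x9d R2=0xdd R3=0xa4 R4=0x48 R5=0xc1  N=1 Z=0
after  2: R0=0x41 R1=0x9d R2=0xdd R3=0xa4 R4=0x48 R5=0x09  N=0 Z=0
after  3: R0=0x41 R1=0x9d R2=0xdd R3=0x09 R4=0x48 R5=0x09  N=0 Z=0
after  4: R0=0x41 R1=0x9d R2=0x49 R3=0x09 R4=0x48 R5=0x09  N=0 Z=0
after  5: R0=0x01 R1=0x9d R2=0x49 R3=0x09 R4=0x48 R5=0x09  N=0 Z=0
after  6: R0=0x01 R1=0x9d R2=0x49 R3=0x9d R4=0x48 R5=0x09  N=1 Z=0
after  7: R0=0x01 R1=0x9d R2=0x49 R3=0x9d R4=0x49 R5=0x09  N=0 Z=0
after  8: R0=0x01 R1=0x9d R2=0x9c R3=0x9d R4=0x49 R5=0x09  N=1 Z=0
after  9: R0=0x01 R1=0x9d R2=0x9c R3=0x9d R4=0x49 R5=0xa5  N=1 Z=0
-- IRQ taken; context saved, return-PC = 10 --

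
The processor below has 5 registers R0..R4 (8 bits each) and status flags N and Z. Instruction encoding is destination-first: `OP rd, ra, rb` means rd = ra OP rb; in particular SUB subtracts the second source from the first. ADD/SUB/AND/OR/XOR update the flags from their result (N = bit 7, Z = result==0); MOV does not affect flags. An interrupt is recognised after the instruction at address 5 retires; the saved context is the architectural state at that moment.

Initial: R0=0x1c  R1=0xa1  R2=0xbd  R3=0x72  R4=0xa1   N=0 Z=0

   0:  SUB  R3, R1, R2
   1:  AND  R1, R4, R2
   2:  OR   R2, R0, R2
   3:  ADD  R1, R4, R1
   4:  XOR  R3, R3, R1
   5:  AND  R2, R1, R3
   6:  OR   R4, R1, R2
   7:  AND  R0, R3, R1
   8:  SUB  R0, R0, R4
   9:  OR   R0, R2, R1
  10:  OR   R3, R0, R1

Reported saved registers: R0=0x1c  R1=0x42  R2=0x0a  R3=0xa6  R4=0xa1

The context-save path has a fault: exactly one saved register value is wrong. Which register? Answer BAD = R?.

BAD = R2

after  0: R0=0x1c R1=0xa1 R2=0xbd R3=0xe4 R4=0xa1  N=1 Z=0
after  1: R0=0x1c R1=0xa1 R2=0xbd R3=0xe4 R4=0xa1  N=1 Z=0
after  2: R0=0x1c R1=0xa1 R2=0xbd R3=0xe4 R4=0xa1  N=1 Z=0
after  3: R0=0x1c R1=0x42 R2=0xbd R3=0xe4 R4=0xa1  N=0 Z=0
after  4: R0=0x1c R1=0x42 R2=0xbd R3=0xa6 R4=0xa1  N=1 Z=0
after  5: R0=0x1c R1=0x42 R2=0x02 R3=0xa6 R4=0xa1  N=0 Z=0
-- IRQ taken; context saved, return-PC = 6 --
mismatch: R2: reported 0x0a vs actual 0x02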